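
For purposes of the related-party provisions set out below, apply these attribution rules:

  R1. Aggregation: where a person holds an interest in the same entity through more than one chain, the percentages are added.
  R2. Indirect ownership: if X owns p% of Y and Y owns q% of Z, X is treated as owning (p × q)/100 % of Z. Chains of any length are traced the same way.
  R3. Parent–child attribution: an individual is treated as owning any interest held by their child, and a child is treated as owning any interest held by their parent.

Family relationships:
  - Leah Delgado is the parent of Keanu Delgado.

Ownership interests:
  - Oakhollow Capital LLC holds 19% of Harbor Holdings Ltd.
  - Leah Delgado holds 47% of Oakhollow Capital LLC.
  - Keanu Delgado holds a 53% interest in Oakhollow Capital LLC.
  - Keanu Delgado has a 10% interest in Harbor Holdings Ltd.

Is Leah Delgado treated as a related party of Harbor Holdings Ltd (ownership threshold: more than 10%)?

By parent–child attribution (R3), Leah Delgado is treated as also owning Keanu Delgado's interest in Oakhollow Capital LLC, giving 47% + 53% = 100%.
By parent–child attribution (R3), Leah Delgado is treated as owning Keanu Delgado's 10% interest in Harbor Holdings Ltd.
Chain via Oakhollow Capital LLC (R2): 100% × 19% = 19% of Harbor Holdings Ltd.
Direct interest in Harbor Holdings Ltd: 10%.
Aggregating (R1): 19% + 10% = 29%.
29% exceeds the 10% threshold, so Leah is a related party to Harbor Holdings Ltd.

Yes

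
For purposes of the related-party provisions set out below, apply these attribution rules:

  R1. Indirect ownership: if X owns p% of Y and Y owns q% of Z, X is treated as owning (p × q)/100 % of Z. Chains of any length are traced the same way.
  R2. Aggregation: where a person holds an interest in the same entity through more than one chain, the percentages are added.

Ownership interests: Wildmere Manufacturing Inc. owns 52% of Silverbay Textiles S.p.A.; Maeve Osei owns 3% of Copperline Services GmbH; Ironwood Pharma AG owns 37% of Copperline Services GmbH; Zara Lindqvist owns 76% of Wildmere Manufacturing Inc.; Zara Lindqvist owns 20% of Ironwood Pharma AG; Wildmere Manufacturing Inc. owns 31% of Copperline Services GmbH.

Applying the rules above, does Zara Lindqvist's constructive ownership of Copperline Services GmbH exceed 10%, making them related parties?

Chain via Wildmere Manufacturing Inc. (R1): 76% × 31% = 23.56% of Copperline Services GmbH.
Chain via Ironwood Pharma AG (R1): 20% × 37% = 7.4% of Copperline Services GmbH.
Aggregating (R2): 23.56% + 7.4% = 30.96%.
30.96% exceeds the 10% threshold, so Zara is a related party to Copperline Services GmbH.

Yes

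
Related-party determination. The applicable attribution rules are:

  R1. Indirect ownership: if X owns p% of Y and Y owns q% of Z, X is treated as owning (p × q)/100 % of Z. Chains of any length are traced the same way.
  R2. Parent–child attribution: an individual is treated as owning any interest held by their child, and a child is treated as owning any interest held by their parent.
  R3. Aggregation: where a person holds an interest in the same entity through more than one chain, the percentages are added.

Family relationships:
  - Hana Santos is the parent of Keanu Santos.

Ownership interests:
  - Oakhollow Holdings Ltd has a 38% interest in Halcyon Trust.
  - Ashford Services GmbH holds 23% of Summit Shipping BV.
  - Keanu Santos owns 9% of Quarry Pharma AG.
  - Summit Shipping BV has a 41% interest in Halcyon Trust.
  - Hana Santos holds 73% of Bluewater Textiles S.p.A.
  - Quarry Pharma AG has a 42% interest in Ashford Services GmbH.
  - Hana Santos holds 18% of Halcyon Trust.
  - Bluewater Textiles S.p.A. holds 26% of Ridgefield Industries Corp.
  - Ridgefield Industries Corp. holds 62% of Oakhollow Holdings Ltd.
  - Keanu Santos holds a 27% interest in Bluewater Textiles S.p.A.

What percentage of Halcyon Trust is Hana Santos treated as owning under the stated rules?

By parent–child attribution (R2), Hana Santos is treated as also owning Keanu Santos's interest in Bluewater Textiles S.p.A, giving 73% + 27% = 100%.
By parent–child attribution (R2), Hana Santos is treated as owning Keanu Santos's 9% interest in Quarry Pharma AG.
Chain via Bluewater Textiles S.p.A. → Ridgefield Industries Corp. → Oakhollow Holdings Ltd (R1): 100% × 26% × 62% × 38% = 6.1256% of Halcyon Trust.
Direct interest in Halcyon Trust: 18%.
Chain via Quarry Pharma AG → Ashford Services GmbH → Summit Shipping BV (R1): 9% × 42% × 23% × 41% = 0.356454% of Halcyon Trust.
Aggregating (R3): 6.1256% + 18% + 0.356454% = 24.482054%.

24.482054%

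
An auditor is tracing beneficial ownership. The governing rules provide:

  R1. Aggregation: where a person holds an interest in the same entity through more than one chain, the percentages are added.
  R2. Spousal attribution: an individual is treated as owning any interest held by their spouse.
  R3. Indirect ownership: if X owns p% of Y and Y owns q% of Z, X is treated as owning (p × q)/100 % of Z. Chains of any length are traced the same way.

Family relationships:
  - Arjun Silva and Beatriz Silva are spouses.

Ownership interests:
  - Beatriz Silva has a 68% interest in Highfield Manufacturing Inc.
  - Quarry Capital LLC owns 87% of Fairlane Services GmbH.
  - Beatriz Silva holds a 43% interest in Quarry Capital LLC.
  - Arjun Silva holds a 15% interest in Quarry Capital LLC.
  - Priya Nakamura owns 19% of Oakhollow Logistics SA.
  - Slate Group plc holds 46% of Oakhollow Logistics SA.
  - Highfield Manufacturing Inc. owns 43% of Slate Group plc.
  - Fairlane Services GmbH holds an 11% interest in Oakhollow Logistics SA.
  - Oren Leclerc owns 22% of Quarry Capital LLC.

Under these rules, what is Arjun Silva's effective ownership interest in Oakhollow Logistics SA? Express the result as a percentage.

By spousal attribution (R2), Arjun Silva is treated as also owning Beatriz Silva's interest in Quarry Capital LLC, giving 15% + 43% = 58%.
By spousal attribution (R2), Arjun Silva is treated as owning Beatriz Silva's 68% interest in Highfield Manufacturing Inc.
Chain via Quarry Capital LLC → Fairlane Services GmbH (R3): 58% × 87% × 11% = 5.5506% of Oakhollow Logistics SA.
Chain via Highfield Manufacturing Inc. → Slate Group plc (R3): 68% × 43% × 46% = 13.4504% of Oakhollow Logistics SA.
Aggregating (R1): 5.5506% + 13.4504% = 19.001%.

19.001%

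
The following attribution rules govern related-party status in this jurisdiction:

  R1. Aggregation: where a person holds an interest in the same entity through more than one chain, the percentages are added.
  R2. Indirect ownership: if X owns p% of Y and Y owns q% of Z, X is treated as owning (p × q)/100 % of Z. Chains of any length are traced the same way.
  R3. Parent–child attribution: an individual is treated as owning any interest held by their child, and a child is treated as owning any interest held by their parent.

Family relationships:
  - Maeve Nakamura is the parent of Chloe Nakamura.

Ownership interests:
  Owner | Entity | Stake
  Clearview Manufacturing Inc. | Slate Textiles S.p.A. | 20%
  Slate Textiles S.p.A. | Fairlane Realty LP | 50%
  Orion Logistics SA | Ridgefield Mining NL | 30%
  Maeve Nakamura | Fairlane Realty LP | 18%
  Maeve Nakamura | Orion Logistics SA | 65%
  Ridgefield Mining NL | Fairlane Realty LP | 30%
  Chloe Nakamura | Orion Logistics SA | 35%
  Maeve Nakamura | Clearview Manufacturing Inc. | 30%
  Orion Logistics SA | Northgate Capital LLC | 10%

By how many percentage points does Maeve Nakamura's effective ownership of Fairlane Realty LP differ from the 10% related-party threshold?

20

By parent–child attribution (R3), Maeve Nakamura is treated as also owning Chloe Nakamura's interest in Orion Logistics SA, giving 65% + 35% = 100%.
Chain via Orion Logistics SA → Ridgefield Mining NL (R2): 100% × 30% × 30% = 9% of Fairlane Realty LP.
Chain via Clearview Manufacturing Inc. → Slate Textiles S.p.A. (R2): 30% × 20% × 50% = 3% of Fairlane Realty LP.
Direct interest in Fairlane Realty LP: 18%.
Aggregating (R1): 9% + 3% + 18% = 30%.
30% exceeds the 10% threshold by 20 percentage points.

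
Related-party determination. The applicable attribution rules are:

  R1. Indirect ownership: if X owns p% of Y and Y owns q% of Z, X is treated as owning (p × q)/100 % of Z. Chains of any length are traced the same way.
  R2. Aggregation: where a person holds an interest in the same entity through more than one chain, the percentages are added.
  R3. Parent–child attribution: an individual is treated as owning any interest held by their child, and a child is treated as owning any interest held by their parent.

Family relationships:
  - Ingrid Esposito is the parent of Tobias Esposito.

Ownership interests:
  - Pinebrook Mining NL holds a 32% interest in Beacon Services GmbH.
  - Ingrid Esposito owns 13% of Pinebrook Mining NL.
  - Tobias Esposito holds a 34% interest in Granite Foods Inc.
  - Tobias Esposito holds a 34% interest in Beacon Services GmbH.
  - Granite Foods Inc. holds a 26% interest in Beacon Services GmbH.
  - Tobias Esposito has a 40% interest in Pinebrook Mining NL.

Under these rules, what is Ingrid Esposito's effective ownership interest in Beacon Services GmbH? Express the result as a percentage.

By parent–child attribution (R3), Ingrid Esposito is treated as also owning Tobias Esposito's interest in Pinebrook Mining NL, giving 13% + 40% = 53%.
By parent–child attribution (R3), Ingrid Esposito is treated as owning Tobias Esposito's 34% interest in Granite Foods Inc.
By parent–child attribution (R3), Ingrid Esposito is treated as owning Tobias Esposito's 34% interest in Beacon Services GmbH.
Chain via Pinebrook Mining NL (R1): 53% × 32% = 16.96% of Beacon Services GmbH.
Chain via Granite Foods Inc. (R1): 34% × 26% = 8.84% of Beacon Services GmbH.
Direct interest in Beacon Services GmbH: 34%.
Aggregating (R2): 16.96% + 8.84% + 34% = 59.8%.

59.8%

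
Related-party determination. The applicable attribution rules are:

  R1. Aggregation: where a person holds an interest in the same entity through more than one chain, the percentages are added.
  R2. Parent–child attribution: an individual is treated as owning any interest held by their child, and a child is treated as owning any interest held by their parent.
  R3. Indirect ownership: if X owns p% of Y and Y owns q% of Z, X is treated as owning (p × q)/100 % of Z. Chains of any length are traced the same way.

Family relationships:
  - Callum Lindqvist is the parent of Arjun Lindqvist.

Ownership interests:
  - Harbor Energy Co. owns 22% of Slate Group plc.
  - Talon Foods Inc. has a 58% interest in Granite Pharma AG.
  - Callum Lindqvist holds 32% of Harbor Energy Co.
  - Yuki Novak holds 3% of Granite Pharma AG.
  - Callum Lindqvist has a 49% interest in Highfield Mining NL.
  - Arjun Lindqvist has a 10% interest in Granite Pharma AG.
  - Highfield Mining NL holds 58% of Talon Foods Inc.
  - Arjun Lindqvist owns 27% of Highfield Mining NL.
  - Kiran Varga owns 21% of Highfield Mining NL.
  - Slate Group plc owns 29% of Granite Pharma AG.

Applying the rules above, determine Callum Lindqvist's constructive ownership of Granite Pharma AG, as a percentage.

By parent–child attribution (R2), Callum Lindqvist is treated as also owning Arjun Lindqvist's interest in Highfield Mining NL, giving 49% + 27% = 76%.
By parent–child attribution (R2), Callum Lindqvist is treated as owning Arjun Lindqvist's 10% interest in Granite Pharma AG.
Chain via Harbor Energy Co. → Slate Group plc (R3): 32% × 22% × 29% = 2.0416% of Granite Pharma AG.
Chain via Highfield Mining NL → Talon Foods Inc. (R3): 76% × 58% × 58% = 25.5664% of Granite Pharma AG.
Direct interest in Granite Pharma AG: 10%.
Aggregating (R1): 2.0416% + 25.5664% + 10% = 37.608%.

37.608%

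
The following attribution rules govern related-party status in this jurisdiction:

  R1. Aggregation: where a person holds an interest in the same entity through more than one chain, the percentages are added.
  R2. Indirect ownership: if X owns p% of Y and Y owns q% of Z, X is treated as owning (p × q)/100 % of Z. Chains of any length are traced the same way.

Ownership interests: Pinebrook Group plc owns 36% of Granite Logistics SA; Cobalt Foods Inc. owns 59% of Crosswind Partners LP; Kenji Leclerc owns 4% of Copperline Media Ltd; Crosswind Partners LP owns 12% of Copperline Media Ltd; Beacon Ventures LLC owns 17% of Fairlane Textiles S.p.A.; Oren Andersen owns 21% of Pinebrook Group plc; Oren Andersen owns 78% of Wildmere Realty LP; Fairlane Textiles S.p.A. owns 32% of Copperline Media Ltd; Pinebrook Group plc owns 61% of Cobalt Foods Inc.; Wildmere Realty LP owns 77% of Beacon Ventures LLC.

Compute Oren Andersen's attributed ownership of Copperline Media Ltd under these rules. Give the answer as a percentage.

4.174212%

Chain via Wildmere Realty LP → Beacon Ventures LLC → Fairlane Textiles S.p.A. (R2): 78% × 77% × 17% × 32% = 3.267264% of Copperline Media Ltd.
Chain via Pinebrook Group plc → Cobalt Foods Inc. → Crosswind Partners LP (R2): 21% × 61% × 59% × 12% = 0.906948% of Copperline Media Ltd.
Aggregating (R1): 3.267264% + 0.906948% = 4.174212%.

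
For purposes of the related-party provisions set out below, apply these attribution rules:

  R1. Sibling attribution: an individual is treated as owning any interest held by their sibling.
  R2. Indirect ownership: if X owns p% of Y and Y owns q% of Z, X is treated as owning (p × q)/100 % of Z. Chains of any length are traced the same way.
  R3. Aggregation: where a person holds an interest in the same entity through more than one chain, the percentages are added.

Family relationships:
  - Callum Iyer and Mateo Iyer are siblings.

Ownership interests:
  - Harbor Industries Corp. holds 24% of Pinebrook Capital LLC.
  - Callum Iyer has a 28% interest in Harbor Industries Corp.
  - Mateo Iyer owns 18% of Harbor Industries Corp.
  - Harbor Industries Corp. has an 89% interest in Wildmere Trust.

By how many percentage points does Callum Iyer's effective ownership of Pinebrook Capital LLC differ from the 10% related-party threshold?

By sibling attribution (R1), Callum Iyer is treated as also owning Mateo Iyer's interest in Harbor Industries Corp, giving 28% + 18% = 46%.
Chain via Harbor Industries Corp. (R2): 46% × 24% = 11.04% of Pinebrook Capital LLC.
11.04% exceeds the 10% threshold by 1.04 percentage points.

1.04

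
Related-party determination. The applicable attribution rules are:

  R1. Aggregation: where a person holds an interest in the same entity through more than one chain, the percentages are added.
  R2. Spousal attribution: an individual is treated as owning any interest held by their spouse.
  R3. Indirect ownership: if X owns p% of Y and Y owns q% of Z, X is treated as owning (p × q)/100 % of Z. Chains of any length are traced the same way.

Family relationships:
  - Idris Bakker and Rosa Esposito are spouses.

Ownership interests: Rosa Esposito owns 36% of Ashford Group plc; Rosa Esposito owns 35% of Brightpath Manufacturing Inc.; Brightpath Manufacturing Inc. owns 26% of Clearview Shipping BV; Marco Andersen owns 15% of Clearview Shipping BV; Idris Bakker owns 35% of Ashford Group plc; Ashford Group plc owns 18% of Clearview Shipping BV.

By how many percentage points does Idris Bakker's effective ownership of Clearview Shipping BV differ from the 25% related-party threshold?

3.12

By spousal attribution (R2), Idris Bakker is treated as also owning Rosa Esposito's interest in Ashford Group plc, giving 35% + 36% = 71%.
By spousal attribution (R2), Idris Bakker is treated as owning Rosa Esposito's 35% interest in Brightpath Manufacturing Inc.
Chain via Ashford Group plc (R3): 71% × 18% = 12.78% of Clearview Shipping BV.
Chain via Brightpath Manufacturing Inc. (R3): 35% × 26% = 9.1% of Clearview Shipping BV.
Aggregating (R1): 12.78% + 9.1% = 21.88%.
21.88% falls short of the 25% threshold by 3.12 percentage points.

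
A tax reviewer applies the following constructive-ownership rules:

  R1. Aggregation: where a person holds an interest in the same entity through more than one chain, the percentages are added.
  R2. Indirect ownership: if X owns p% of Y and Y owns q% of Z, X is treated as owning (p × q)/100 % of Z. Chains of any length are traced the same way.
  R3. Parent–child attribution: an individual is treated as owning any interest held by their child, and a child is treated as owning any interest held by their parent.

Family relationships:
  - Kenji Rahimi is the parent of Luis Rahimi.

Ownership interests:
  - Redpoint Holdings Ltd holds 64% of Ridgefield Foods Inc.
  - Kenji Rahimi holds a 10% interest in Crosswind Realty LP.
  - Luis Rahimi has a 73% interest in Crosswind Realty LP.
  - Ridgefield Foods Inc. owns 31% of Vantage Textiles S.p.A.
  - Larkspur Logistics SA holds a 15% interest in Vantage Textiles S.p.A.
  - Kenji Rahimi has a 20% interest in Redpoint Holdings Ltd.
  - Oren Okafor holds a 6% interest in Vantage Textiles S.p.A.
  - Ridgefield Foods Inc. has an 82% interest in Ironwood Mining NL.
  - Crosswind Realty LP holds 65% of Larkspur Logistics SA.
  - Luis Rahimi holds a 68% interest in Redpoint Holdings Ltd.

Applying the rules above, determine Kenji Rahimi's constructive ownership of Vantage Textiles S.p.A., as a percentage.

25.5517%

By parent–child attribution (R3), Kenji Rahimi is treated as also owning Luis Rahimi's interest in Crosswind Realty LP, giving 10% + 73% = 83%.
By parent–child attribution (R3), Kenji Rahimi is treated as also owning Luis Rahimi's interest in Redpoint Holdings Ltd, giving 20% + 68% = 88%.
Chain via Crosswind Realty LP → Larkspur Logistics SA (R2): 83% × 65% × 15% = 8.0925% of Vantage Textiles S.p.A.
Chain via Redpoint Holdings Ltd → Ridgefield Foods Inc. (R2): 88% × 64% × 31% = 17.4592% of Vantage Textiles S.p.A.
Aggregating (R1): 8.0925% + 17.4592% = 25.5517%.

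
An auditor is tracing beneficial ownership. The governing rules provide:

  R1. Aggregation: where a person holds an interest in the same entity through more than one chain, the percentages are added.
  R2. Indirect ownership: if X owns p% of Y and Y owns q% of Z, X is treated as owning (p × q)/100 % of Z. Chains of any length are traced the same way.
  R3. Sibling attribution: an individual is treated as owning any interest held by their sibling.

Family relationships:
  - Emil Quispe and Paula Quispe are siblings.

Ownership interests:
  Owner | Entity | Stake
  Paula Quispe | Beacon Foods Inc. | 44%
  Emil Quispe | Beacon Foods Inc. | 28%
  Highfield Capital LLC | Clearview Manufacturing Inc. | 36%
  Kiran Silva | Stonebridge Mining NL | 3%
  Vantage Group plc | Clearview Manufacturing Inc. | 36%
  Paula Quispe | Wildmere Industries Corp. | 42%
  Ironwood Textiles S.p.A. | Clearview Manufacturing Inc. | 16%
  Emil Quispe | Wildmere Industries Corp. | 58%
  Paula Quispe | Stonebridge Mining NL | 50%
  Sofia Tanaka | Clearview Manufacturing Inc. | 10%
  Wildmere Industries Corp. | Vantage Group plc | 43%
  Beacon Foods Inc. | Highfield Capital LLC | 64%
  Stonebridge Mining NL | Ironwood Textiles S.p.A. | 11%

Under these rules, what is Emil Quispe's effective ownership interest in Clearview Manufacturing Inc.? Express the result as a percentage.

32.9488%

By sibling attribution (R3), Emil Quispe is treated as also owning Paula Quispe's interest in Beacon Foods Inc, giving 28% + 44% = 72%.
By sibling attribution (R3), Emil Quispe is treated as also owning Paula Quispe's interest in Wildmere Industries Corp, giving 58% + 42% = 100%.
By sibling attribution (R3), Emil Quispe is treated as owning Paula Quispe's 50% interest in Stonebridge Mining NL.
Chain via Beacon Foods Inc. → Highfield Capital LLC (R2): 72% × 64% × 36% = 16.5888% of Clearview Manufacturing Inc.
Chain via Wildmere Industries Corp. → Vantage Group plc (R2): 100% × 43% × 36% = 15.48% of Clearview Manufacturing Inc.
Chain via Stonebridge Mining NL → Ironwood Textiles S.p.A. (R2): 50% × 11% × 16% = 0.88% of Clearview Manufacturing Inc.
Aggregating (R1): 16.5888% + 15.48% + 0.88% = 32.9488%.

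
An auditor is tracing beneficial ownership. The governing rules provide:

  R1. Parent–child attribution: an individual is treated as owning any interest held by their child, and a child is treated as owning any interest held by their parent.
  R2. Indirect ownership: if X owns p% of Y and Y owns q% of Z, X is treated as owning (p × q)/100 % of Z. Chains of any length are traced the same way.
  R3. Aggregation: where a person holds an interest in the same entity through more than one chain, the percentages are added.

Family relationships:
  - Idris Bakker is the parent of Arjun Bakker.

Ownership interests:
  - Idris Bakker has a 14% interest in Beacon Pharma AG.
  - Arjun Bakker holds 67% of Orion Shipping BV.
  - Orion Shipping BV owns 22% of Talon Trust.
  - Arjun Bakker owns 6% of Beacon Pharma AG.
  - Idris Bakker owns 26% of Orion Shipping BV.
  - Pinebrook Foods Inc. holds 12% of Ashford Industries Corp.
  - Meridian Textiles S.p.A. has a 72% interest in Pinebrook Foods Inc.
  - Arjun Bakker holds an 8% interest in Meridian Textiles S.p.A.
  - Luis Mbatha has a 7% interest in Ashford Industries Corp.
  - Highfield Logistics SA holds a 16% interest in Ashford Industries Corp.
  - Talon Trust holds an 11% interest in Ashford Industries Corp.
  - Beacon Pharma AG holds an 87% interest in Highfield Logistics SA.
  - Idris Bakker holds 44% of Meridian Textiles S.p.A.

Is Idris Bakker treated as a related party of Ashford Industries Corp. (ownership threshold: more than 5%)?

Yes

By parent–child attribution (R1), Idris Bakker is treated as also owning Arjun Bakker's interest in Orion Shipping BV, giving 26% + 67% = 93%.
By parent–child attribution (R1), Idris Bakker is treated as also owning Arjun Bakker's interest in Meridian Textiles S.p.A, giving 44% + 8% = 52%.
By parent–child attribution (R1), Idris Bakker is treated as also owning Arjun Bakker's interest in Beacon Pharma AG, giving 14% + 6% = 20%.
Chain via Orion Shipping BV → Talon Trust (R2): 93% × 22% × 11% = 2.2506% of Ashford Industries Corp.
Chain via Meridian Textiles S.p.A. → Pinebrook Foods Inc. (R2): 52% × 72% × 12% = 4.4928% of Ashford Industries Corp.
Chain via Beacon Pharma AG → Highfield Logistics SA (R2): 20% × 87% × 16% = 2.784% of Ashford Industries Corp.
Aggregating (R3): 2.2506% + 4.4928% + 2.784% = 9.5274%.
9.5274% exceeds the 5% threshold, so Idris is a related party to Ashford Industries Corp.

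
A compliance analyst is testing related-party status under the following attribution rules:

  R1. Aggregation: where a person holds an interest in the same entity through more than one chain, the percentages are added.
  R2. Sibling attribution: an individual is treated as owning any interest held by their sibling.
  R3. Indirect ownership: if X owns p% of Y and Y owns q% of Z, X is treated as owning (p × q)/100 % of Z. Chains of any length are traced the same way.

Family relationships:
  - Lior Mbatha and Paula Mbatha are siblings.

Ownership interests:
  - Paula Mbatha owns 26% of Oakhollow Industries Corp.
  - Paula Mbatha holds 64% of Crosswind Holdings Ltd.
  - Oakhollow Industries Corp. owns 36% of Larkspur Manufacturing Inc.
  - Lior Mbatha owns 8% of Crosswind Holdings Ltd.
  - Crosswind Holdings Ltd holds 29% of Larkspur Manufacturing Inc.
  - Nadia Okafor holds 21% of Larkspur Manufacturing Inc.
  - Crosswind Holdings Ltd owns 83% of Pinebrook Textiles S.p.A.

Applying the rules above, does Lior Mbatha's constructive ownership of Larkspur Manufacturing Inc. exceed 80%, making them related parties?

No

By sibling attribution (R2), Lior Mbatha is treated as also owning Paula Mbatha's interest in Crosswind Holdings Ltd, giving 8% + 64% = 72%.
By sibling attribution (R2), Lior Mbatha is treated as owning Paula Mbatha's 26% interest in Oakhollow Industries Corp.
Chain via Crosswind Holdings Ltd (R3): 72% × 29% = 20.88% of Larkspur Manufacturing Inc.
Chain via Oakhollow Industries Corp. (R3): 26% × 36% = 9.36% of Larkspur Manufacturing Inc.
Aggregating (R1): 20.88% + 9.36% = 30.24%.
30.24% does not exceed the 80% threshold, so Lior is not a related party to Larkspur Manufacturing Inc.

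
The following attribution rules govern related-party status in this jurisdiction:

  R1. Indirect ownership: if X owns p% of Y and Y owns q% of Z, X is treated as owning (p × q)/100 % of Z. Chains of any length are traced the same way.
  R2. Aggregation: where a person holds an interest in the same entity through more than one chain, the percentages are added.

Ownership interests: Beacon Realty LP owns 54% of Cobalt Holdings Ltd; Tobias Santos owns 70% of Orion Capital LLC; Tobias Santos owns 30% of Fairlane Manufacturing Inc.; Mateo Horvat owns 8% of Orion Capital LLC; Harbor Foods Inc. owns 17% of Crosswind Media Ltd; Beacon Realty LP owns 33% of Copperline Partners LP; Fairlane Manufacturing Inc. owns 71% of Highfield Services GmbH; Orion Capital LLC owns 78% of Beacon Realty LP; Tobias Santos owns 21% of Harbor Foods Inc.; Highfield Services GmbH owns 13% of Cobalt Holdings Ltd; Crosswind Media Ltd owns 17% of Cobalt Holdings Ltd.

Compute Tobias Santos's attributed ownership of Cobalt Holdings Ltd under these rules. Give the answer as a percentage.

32.8599%

Chain via Harbor Foods Inc. → Crosswind Media Ltd (R1): 21% × 17% × 17% = 0.6069% of Cobalt Holdings Ltd.
Chain via Fairlane Manufacturing Inc. → Highfield Services GmbH (R1): 30% × 71% × 13% = 2.769% of Cobalt Holdings Ltd.
Chain via Orion Capital LLC → Beacon Realty LP (R1): 70% × 78% × 54% = 29.484% of Cobalt Holdings Ltd.
Aggregating (R2): 0.6069% + 2.769% + 29.484% = 32.8599%.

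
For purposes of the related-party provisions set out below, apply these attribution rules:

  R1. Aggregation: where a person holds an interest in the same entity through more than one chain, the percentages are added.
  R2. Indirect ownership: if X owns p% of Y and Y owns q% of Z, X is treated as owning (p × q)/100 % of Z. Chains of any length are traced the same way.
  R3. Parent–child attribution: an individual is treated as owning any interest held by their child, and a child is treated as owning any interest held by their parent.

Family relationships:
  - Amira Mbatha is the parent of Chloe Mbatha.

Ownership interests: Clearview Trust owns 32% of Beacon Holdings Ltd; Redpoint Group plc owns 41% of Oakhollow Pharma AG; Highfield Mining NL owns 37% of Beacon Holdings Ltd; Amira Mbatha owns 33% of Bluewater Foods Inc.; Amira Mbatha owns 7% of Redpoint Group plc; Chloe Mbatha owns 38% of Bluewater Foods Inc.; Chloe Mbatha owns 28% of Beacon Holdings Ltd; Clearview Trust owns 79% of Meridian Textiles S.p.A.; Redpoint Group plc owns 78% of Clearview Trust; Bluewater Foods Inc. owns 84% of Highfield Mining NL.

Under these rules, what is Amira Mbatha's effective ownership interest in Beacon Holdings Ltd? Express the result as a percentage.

51.814%

By parent–child attribution (R3), Amira Mbatha is treated as also owning Chloe Mbatha's interest in Bluewater Foods Inc, giving 33% + 38% = 71%.
By parent–child attribution (R3), Amira Mbatha is treated as owning Chloe Mbatha's 28% interest in Beacon Holdings Ltd.
Chain via Redpoint Group plc → Clearview Trust (R2): 7% × 78% × 32% = 1.7472% of Beacon Holdings Ltd.
Chain via Bluewater Foods Inc. → Highfield Mining NL (R2): 71% × 84% × 37% = 22.0668% of Beacon Holdings Ltd.
Direct interest in Beacon Holdings Ltd: 28%.
Aggregating (R1): 1.7472% + 22.0668% + 28% = 51.814%.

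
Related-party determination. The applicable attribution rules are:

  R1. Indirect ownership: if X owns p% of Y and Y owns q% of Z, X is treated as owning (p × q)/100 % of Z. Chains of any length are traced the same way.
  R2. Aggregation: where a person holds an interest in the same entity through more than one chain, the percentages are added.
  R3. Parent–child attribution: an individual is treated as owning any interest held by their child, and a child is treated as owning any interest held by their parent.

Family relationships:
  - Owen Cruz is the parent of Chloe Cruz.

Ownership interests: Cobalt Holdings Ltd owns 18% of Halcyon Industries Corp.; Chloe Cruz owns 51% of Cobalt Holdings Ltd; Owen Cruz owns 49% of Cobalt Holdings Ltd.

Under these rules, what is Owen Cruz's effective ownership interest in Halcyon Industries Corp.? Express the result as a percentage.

18%

By parent–child attribution (R3), Owen Cruz is treated as also owning Chloe Cruz's interest in Cobalt Holdings Ltd, giving 49% + 51% = 100%.
Chain via Cobalt Holdings Ltd (R1): 100% × 18% = 18% of Halcyon Industries Corp.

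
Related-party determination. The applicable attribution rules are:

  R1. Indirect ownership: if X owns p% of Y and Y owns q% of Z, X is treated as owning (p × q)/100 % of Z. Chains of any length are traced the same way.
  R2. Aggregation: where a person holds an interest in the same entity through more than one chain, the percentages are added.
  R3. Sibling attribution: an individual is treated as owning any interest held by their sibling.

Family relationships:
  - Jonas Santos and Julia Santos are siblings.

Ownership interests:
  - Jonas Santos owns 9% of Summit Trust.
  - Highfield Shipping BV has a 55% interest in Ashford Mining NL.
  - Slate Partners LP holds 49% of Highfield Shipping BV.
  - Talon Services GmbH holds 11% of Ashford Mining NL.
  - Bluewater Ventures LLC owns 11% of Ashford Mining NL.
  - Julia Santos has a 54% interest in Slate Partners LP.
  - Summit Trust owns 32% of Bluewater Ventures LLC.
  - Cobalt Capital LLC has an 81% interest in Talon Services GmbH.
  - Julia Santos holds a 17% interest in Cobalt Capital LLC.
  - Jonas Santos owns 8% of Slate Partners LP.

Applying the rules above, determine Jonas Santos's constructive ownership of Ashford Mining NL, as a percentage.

18.5405%

By sibling attribution (R3), Jonas Santos is treated as also owning Julia Santos's interest in Slate Partners LP, giving 8% + 54% = 62%.
By sibling attribution (R3), Jonas Santos is treated as owning Julia Santos's 17% interest in Cobalt Capital LLC.
Chain via Slate Partners LP → Highfield Shipping BV (R1): 62% × 49% × 55% = 16.709% of Ashford Mining NL.
Chain via Summit Trust → Bluewater Ventures LLC (R1): 9% × 32% × 11% = 0.3168% of Ashford Mining NL.
Chain via Cobalt Capital LLC → Talon Services GmbH (R1): 17% × 81% × 11% = 1.5147% of Ashford Mining NL.
Aggregating (R2): 16.709% + 0.3168% + 1.5147% = 18.5405%.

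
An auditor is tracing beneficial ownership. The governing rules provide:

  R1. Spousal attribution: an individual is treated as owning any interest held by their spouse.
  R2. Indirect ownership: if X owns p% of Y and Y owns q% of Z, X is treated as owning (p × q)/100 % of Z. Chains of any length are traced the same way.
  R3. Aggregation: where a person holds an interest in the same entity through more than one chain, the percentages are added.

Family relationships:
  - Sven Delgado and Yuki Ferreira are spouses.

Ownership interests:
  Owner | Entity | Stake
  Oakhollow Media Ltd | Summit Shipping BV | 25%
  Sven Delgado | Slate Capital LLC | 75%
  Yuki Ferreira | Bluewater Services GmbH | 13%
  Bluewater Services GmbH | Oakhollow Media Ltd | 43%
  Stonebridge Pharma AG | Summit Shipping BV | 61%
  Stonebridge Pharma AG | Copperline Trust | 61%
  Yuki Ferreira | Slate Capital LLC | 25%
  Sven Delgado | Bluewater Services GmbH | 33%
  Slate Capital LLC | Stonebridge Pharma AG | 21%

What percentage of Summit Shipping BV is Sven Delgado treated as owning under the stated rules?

By spousal attribution (R1), Sven Delgado is treated as also owning Yuki Ferreira's interest in Bluewater Services GmbH, giving 33% + 13% = 46%.
By spousal attribution (R1), Sven Delgado is treated as also owning Yuki Ferreira's interest in Slate Capital LLC, giving 75% + 25% = 100%.
Chain via Bluewater Services GmbH → Oakhollow Media Ltd (R2): 46% × 43% × 25% = 4.945% of Summit Shipping BV.
Chain via Slate Capital LLC → Stonebridge Pharma AG (R2): 100% × 21% × 61% = 12.81% of Summit Shipping BV.
Aggregating (R3): 4.945% + 12.81% = 17.755%.

17.755%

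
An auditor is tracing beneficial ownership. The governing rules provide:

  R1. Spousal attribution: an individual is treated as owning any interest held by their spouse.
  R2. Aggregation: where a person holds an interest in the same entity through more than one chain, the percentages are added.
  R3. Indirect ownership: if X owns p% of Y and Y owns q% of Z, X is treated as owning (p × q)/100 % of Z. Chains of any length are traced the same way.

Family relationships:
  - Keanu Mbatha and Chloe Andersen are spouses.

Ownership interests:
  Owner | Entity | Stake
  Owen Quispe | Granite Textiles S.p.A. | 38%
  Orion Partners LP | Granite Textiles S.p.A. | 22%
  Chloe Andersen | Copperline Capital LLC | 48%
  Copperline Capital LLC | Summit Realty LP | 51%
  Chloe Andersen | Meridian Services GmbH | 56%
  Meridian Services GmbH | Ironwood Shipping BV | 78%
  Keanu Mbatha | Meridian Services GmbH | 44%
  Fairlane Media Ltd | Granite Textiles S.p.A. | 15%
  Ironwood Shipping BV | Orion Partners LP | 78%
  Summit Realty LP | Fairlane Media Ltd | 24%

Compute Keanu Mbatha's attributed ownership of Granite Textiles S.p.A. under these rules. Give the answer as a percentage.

By spousal attribution (R1), Keanu Mbatha is treated as also owning Chloe Andersen's interest in Meridian Services GmbH, giving 44% + 56% = 100%.
By spousal attribution (R1), Keanu Mbatha is treated as owning Chloe Andersen's 48% interest in Copperline Capital LLC.
Chain via Meridian Services GmbH → Ironwood Shipping BV → Orion Partners LP (R3): 100% × 78% × 78% × 22% = 13.3848% of Granite Textiles S.p.A.
Chain via Copperline Capital LLC → Summit Realty LP → Fairlane Media Ltd (R3): 48% × 51% × 24% × 15% = 0.88128% of Granite Textiles S.p.A.
Aggregating (R2): 13.3848% + 0.88128% = 14.26608%.

14.26608%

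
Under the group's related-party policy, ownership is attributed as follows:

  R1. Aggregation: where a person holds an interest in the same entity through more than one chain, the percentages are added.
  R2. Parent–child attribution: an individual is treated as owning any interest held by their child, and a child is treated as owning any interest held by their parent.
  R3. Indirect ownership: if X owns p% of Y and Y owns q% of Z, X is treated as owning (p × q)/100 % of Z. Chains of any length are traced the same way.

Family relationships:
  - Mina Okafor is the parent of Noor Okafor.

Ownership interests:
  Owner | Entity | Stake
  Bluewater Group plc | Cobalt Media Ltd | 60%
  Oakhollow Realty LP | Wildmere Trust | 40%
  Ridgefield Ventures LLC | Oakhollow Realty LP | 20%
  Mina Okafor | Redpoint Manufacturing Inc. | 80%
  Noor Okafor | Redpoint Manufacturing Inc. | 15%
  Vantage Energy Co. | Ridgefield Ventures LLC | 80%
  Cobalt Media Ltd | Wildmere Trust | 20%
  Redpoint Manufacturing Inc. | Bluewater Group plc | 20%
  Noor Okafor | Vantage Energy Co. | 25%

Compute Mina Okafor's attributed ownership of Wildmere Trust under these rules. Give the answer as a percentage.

By parent–child attribution (R2), Mina Okafor is treated as also owning Noor Okafor's interest in Redpoint Manufacturing Inc, giving 80% + 15% = 95%.
By parent–child attribution (R2), Mina Okafor is treated as owning Noor Okafor's 25% interest in Vantage Energy Co.
Chain via Redpoint Manufacturing Inc. → Bluewater Group plc → Cobalt Media Ltd (R3): 95% × 20% × 60% × 20% = 2.28% of Wildmere Trust.
Chain via Vantage Energy Co. → Ridgefield Ventures LLC → Oakhollow Realty LP (R3): 25% × 80% × 20% × 40% = 1.6% of Wildmere Trust.
Aggregating (R1): 2.28% + 1.6% = 3.88%.

3.88%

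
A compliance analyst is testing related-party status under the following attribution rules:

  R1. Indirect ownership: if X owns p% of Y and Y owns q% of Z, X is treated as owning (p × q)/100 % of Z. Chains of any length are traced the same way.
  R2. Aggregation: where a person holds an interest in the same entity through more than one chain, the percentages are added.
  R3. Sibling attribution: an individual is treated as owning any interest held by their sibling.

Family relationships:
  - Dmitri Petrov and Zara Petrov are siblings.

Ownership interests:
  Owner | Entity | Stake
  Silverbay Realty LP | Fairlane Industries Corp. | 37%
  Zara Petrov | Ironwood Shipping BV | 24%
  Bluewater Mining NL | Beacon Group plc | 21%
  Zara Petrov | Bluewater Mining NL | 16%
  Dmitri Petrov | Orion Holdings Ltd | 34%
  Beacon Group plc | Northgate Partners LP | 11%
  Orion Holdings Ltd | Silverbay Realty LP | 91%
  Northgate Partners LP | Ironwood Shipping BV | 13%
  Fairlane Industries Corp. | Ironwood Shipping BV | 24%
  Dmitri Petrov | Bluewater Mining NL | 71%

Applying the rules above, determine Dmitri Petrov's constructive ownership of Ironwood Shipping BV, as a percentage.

27.008733%

By sibling attribution (R3), Dmitri Petrov is treated as also owning Zara Petrov's interest in Bluewater Mining NL, giving 71% + 16% = 87%.
By sibling attribution (R3), Dmitri Petrov is treated as owning Zara Petrov's 24% interest in Ironwood Shipping BV.
Chain via Bluewater Mining NL → Beacon Group plc → Northgate Partners LP (R1): 87% × 21% × 11% × 13% = 0.261261% of Ironwood Shipping BV.
Chain via Orion Holdings Ltd → Silverbay Realty LP → Fairlane Industries Corp. (R1): 34% × 91% × 37% × 24% = 2.747472% of Ironwood Shipping BV.
Direct interest in Ironwood Shipping BV: 24%.
Aggregating (R2): 0.261261% + 2.747472% + 24% = 27.008733%.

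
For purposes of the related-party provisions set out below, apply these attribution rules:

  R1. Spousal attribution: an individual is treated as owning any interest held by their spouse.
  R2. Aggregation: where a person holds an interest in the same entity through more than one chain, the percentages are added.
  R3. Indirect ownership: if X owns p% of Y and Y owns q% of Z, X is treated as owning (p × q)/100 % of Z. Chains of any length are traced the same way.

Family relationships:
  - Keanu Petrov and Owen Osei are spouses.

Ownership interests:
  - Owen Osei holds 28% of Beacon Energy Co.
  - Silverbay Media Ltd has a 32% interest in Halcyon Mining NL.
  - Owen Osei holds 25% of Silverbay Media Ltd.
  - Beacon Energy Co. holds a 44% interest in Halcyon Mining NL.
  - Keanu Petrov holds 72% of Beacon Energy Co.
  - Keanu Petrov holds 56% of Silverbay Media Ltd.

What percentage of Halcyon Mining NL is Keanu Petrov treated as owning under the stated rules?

By spousal attribution (R1), Keanu Petrov is treated as also owning Owen Osei's interest in Beacon Energy Co, giving 72% + 28% = 100%.
By spousal attribution (R1), Keanu Petrov is treated as also owning Owen Osei's interest in Silverbay Media Ltd, giving 56% + 25% = 81%.
Chain via Beacon Energy Co. (R3): 100% × 44% = 44% of Halcyon Mining NL.
Chain via Silverbay Media Ltd (R3): 81% × 32% = 25.92% of Halcyon Mining NL.
Aggregating (R2): 44% + 25.92% = 69.92%.

69.92%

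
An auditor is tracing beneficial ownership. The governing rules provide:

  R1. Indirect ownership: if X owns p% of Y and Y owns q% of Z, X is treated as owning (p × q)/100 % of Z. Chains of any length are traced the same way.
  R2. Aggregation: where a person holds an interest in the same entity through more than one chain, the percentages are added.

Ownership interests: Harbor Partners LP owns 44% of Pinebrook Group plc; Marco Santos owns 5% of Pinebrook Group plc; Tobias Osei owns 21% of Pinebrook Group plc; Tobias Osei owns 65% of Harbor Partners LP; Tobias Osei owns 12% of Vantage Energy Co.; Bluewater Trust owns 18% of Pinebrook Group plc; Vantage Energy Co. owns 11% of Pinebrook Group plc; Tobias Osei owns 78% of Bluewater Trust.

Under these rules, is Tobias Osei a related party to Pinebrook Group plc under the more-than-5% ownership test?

Chain via Bluewater Trust (R1): 78% × 18% = 14.04% of Pinebrook Group plc.
Chain via Vantage Energy Co. (R1): 12% × 11% = 1.32% of Pinebrook Group plc.
Chain via Harbor Partners LP (R1): 65% × 44% = 28.6% of Pinebrook Group plc.
Direct interest in Pinebrook Group plc: 21%.
Aggregating (R2): 14.04% + 1.32% + 28.6% + 21% = 64.96%.
64.96% exceeds the 5% threshold, so Tobias is a related party to Pinebrook Group plc.

Yes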